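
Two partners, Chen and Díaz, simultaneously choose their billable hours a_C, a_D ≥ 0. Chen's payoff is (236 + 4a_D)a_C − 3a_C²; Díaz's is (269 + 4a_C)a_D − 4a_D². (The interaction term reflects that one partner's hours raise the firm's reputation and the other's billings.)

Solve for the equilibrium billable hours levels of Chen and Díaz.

92.625, 79.9375

Expanding Chen's payoff: 236a_C + 4a_Da_C − 3a_C².
∂π/∂a_C = 236 + 4a_D − 6a_C = 0, so a_C = 118/3 + (2/3)a_D.
Likewise for Díaz: a_D = 33.625 + 0.5a_C.
Plugging a_D into Chen's best response: a_C = 118/3 + (2/3)(33.625 + 0.5a_C) ⇒ (2/3)a_C = 61.75, so a_C = 92.625.
Then a_D = 33.625 + 0.5·92.625 = 79.9375.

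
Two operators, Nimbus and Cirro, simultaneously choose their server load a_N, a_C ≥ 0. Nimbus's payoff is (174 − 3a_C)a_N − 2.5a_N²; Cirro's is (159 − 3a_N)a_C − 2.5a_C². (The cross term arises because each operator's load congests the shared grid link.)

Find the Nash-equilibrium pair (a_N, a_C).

24.5625, 17.0625

Expanding Nimbus's payoff: 174a_N − 3a_Ca_N − 2.5a_N².
∂π/∂a_N = 174 − 3a_C − 5a_N = 0, so a_N = 34.8 − 0.6a_C.
Likewise for Cirro: a_C = 31.8 − 0.6a_N.
Substituting the second reaction function into the first: a_N = 34.8 − 0.6(31.8 − 0.6a_N), which gives 0.64a_N = 15.72 ⇒ a_N = 24.5625.
Then a_C = 31.8 − 0.6·24.5625 = 17.0625.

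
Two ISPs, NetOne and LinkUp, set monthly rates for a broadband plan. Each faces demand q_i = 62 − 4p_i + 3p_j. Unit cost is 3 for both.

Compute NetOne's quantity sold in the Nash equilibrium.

47.2

NetOne's profit: π = (p_{NetOne} − 3)(62 − 4p_{NetOne} + 3p_{LinkUp}).
∂π/∂p_{NetOne} = 74 − 8p_{NetOne} + 3p_{LinkUp} = 0 ⇒ p_{NetOne} = 9.25 + 0.375p_{LinkUp}.
The game is symmetric, so in equilibrium p_{LinkUp} = p_{NetOne}: the reaction function gives 0.625p_{NetOne} = 9.25, hence p_{NetOne} = 14.8.
q_{NetOne} = 62 − 4·14.8 + 3·14.8 = 47.2.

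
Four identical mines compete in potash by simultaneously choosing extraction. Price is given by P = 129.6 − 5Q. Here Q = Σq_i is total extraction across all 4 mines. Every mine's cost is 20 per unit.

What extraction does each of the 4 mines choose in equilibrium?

4.384

A representative mine's profit is π_i = q_i(129.6 − 5Q) − 20q_i, with Q = q_i + Σ_{j≠i} q_j.
First-order condition: 109.6 − 10q_i − 5Σ_{j≠i} q_j = 0.
With identical mines, set every q_j = q: then 109.6 − 10q − 15q = 0, i.e. q = 109.6/25 = 4.384.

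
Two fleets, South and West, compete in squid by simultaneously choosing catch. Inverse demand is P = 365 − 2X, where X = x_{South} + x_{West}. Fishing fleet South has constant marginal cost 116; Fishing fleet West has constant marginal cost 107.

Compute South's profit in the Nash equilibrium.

3200

Fishing fleet South's profit: π = x_{South}(365 − 2(x_{South} + x_{West})) − 116x_{South}.
∂π/∂x_{South} = 249 − 4x_{South} − 2x_{West} = 0, so x_{South} = 62.25 − 0.5x_{West}.
By the same steps for West: x_{West} = 64.5 − 0.5x_{South}.
Substituting the second reaction function into the first: x_{South} = 62.25 − 0.5(64.5 − 0.5x_{South}), which gives 0.75x_{South} = 30 ⇒ x_{South} = 40.
Then x_{West} = 64.5 − 0.5·40 = 44.5.
Price P = 365 − 2·84.5 = 196.
South's profit: (196 − 116)·40 = 3200.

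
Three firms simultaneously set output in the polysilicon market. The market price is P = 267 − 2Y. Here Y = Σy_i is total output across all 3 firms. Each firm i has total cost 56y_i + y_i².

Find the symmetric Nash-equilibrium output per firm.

21.1

A representative firm's profit is π_i = y_i(267 − 2Y) − 56y_i − y_i², with Y = y_i + Σ_{j≠i} y_j.
First-order condition: 211 − 6y_i − 2Σ_{j≠i} y_j = 0.
Imposing symmetry (y_j = y for all j) turns Σ_{j≠i} y_j into 2y, so 211 = 10y and y = 21.1.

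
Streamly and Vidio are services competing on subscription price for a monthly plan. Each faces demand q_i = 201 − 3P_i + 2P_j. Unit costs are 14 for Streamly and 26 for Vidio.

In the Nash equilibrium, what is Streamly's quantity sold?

Streamly's profit: π = (P_{Streamly} − 14)(201 − 3P_{Streamly} + 2P_{Vidio}).
∂π/∂P_{Streamly} = 243 − 6P_{Streamly} + 2P_{Vidio} = 0 ⇒ P_{Streamly} = 40.5 + (1/3)P_{Vidio}.
Similarly P_{Vidio} = 46.5 + (1/3)P_{Streamly}.
Solving the two reaction functions simultaneously: (1 − (1/3)(1/3))P_{Streamly} = 40.5 + (1/3)·46.5, so (8/9)P_{Streamly} = 56 and P_{Streamly} = 63.
Then P_{Vidio} = 46.5 + (1/3)·63 = 67.5.
q_{Streamly} = 201 − 3·63 + 2·67.5 = 147.

147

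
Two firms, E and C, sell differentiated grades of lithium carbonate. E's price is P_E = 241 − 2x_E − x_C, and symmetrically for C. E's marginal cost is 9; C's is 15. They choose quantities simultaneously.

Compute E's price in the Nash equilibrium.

Firm E's profit: π = x_E(241 − 2x_E − x_C) − 9x_E.
∂π/∂x_E = 232 − 4x_E − x_C = 0 ⇒ x_E = 58 − 0.25x_C.
Similarly x_C = 56.5 − 0.25x_E.
Plugging x_C into E's best response: x_E = 58 − 0.25(56.5 − 0.25x_E) ⇒ 0.9375x_E = 43.875, so x_E = 46.8.
Then x_C = 56.5 − 0.25·46.8 = 44.8.
P_E = 241 − 2·46.8 − 44.8 = 102.6.

102.6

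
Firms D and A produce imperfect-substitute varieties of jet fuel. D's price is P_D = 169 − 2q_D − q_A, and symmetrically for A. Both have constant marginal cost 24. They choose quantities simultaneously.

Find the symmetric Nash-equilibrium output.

29

Firm D's profit: π = q_D(169 − 2q_D − q_A) − 24q_D.
∂π/∂q_D = 145 − 4q_D − q_A = 0 ⇒ q_D = 36.25 − 0.25q_A.
The game is symmetric, so in equilibrium q_A = q_D: the reaction function gives 1.25q_D = 36.25, hence q_D = 29.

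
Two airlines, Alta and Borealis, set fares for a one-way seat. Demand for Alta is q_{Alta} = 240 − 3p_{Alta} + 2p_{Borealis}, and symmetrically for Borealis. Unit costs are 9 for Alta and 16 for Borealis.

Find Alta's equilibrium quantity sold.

Alta's profit: π = (p_{Alta} − 9)(240 − 3p_{Alta} + 2p_{Borealis}).
∂π/∂p_{Alta} = 267 − 6p_{Alta} + 2p_{Borealis} = 0 ⇒ p_{Alta} = 44.5 + (1/3)p_{Borealis}.
Similarly p_{Borealis} = 48 + (1/3)p_{Alta}.
Plugging p_{Borealis} into Alta's best response: p_{Alta} = 44.5 + (1/3)(48 + (1/3)p_{Alta}) ⇒ (8/9)p_{Alta} = 60.5, so p_{Alta} = 68.0625.
Then p_{Borealis} = 48 + (1/3)·68.0625 = 70.6875.
q_{Alta} = 240 − 3·68.0625 + 2·70.6875 = 177.1875.

177.1875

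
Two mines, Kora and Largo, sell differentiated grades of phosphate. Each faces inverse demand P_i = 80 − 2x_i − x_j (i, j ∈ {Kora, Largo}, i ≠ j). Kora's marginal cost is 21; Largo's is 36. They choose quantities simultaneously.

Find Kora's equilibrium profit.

Mine Kora's profit: π = x_{Kora}(80 − 2x_{Kora} − x_{Largo}) − 21x_{Kora}.
∂π/∂x_{Kora} = 59 − 4x_{Kora} − x_{Largo} = 0 ⇒ x_{Kora} = 14.75 − 0.25x_{Largo}.
Similarly x_{Largo} = 11 − 0.25x_{Kora}.
Solving the two reaction functions simultaneously: (1 − (−0.25)(−0.25))x_{Kora} = 14.75 − 0.25·11, so 0.9375x_{Kora} = 12 and x_{Kora} = 12.8.
Then x_{Largo} = 11 − 0.25·12.8 = 7.8.
P_{Kora} = 80 − 2·12.8 − 7.8 = 46.6.
Profit = (46.6 − 21)·12.8 = 327.68.

327.68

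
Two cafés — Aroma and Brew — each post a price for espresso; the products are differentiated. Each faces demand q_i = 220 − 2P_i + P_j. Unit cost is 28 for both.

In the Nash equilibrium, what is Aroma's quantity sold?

128

Aroma's profit: π = (P_{Aroma} − 28)(220 − 2P_{Aroma} + P_{Brew}).
∂π/∂P_{Aroma} = 276 − 4P_{Aroma} + P_{Brew} = 0 ⇒ P_{Aroma} = 69 + 0.25P_{Brew}.
By symmetry P_{Brew} = P_{Aroma}; substituting into the reaction function, 0.75P_{Aroma} = 69 and P_{Aroma} = 92.
q_{Aroma} = 220 − 2·92 + 92 = 128.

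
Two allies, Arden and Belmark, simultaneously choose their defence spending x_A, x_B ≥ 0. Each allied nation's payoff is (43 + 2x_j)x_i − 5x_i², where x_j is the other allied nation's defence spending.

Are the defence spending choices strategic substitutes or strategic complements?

strategic complements

Arden's payoff is (43 + 2x_B)x_A − 5x_A².
∂π/∂x_A = 43 + 2x_B − 10x_A = 0, so x_A = 4.3 + 0.2x_B.
The best-response slope dx_A/dx_B = 0.2 > 0: the reaction function is upward-sloping, so the choices are strategic complements.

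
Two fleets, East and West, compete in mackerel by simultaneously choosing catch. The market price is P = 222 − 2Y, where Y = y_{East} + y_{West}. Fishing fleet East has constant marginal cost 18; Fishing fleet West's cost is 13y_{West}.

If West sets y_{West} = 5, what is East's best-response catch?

48.5

Fishing fleet East's profit: π = y_{East}(222 − 2(y_{East} + y_{West})) − 18y_{East}.
∂π/∂y_{East} = 204 − 4y_{East} − 2y_{West} = 0, so y_{East} = 51 − 0.5y_{West}.
At y_{West} = 5: y_{East} = 51 − 0.5·5 = 48.5.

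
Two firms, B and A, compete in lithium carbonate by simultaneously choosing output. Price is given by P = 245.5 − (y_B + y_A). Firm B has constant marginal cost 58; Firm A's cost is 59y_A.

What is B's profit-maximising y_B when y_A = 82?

Firm B's profit: π = y_B(245.5 − (y_B + y_A)) − 58y_B.
∂π/∂y_B = 187.5 − 2y_B − y_A = 0, so y_B = 93.75 − 0.5y_A.
At y_A = 82: y_B = 93.75 − 0.5·82 = 52.75.

52.75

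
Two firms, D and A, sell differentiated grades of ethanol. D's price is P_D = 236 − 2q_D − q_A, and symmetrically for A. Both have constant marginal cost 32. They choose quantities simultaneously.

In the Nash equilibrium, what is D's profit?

Firm D's profit: π = q_D(236 − 2q_D − q_A) − 32q_D.
∂π/∂q_D = 204 − 4q_D − q_A = 0 ⇒ q_D = 51 − 0.25q_A.
By symmetry q_A = q_D; substituting into the reaction function, 1.25q_D = 51 and q_D = 40.8.
P_D = 236 − 2·40.8 − 40.8 = 113.6.
Profit = (113.6 − 32)·40.8 = 3329.28.

3329.28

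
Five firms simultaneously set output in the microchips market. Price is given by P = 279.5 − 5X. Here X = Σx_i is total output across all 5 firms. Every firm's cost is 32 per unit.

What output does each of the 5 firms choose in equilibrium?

8.25

A representative firm's profit is π_i = x_i(279.5 − 5X) − 32x_i, with X = x_i + Σ_{j≠i} x_j.
First-order condition: 247.5 − 10x_i − 5Σ_{j≠i} x_j = 0.
In a symmetric equilibrium every firm chooses the same x, so Σ_{j≠i} x_j = 4x. The condition becomes 247.5 − 30x = 0, giving x = 247.5/30 = 8.25.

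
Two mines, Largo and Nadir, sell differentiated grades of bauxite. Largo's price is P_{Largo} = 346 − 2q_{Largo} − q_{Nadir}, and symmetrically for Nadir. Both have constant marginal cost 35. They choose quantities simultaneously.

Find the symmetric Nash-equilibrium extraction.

62.2

Mine Largo's profit: π = q_{Largo}(346 − 2q_{Largo} − q_{Nadir}) − 35q_{Largo}.
∂π/∂q_{Largo} = 311 − 4q_{Largo} − q_{Nadir} = 0 ⇒ q_{Largo} = 77.75 − 0.25q_{Nadir}.
Setting q_{Largo} = q_{Nadir} in the reaction function: q_{Largo} = 77.75 − 0.25q_{Largo}, so q_{Largo} = 77.75 / 1.25 = 62.2.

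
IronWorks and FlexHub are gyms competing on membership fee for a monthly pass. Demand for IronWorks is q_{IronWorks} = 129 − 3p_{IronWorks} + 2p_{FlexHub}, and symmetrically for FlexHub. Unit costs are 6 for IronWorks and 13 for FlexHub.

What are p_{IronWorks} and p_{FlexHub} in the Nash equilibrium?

38.0625, 40.6875

IronWorks's profit: π = (p_{IronWorks} − 6)(129 − 3p_{IronWorks} + 2p_{FlexHub}).
∂π/∂p_{IronWorks} = 147 − 6p_{IronWorks} + 2p_{FlexHub} = 0 ⇒ p_{IronWorks} = 24.5 + (1/3)p_{FlexHub}.
Similarly p_{FlexHub} = 28 + (1/3)p_{IronWorks}.
Plugging p_{FlexHub} into IronWorks's best response: p_{IronWorks} = 24.5 + (1/3)(28 + (1/3)p_{IronWorks}) ⇒ (8/9)p_{IronWorks} = 203/6, so p_{IronWorks} = 38.0625.
Then p_{FlexHub} = 28 + (1/3)·38.0625 = 40.6875.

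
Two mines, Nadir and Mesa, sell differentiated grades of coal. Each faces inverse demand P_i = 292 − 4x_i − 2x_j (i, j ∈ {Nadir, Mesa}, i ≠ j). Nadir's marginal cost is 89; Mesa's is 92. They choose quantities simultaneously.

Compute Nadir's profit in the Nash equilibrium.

Mine Nadir's profit: π = x_{Nadir}(292 − 4x_{Nadir} − 2x_{Mesa}) − 89x_{Nadir}.
∂π/∂x_{Nadir} = 203 − 8x_{Nadir} − 2x_{Mesa} = 0 ⇒ x_{Nadir} = 25.375 − 0.25x_{Mesa}.
Similarly x_{Mesa} = 25 − 0.25x_{Nadir}.
Substituting the second reaction function into the first: x_{Nadir} = 25.375 − 0.25(25 − 0.25x_{Nadir}), which gives 0.9375x_{Nadir} = 19.125 ⇒ x_{Nadir} = 20.4.
Then x_{Mesa} = 25 − 0.25·20.4 = 19.9.
P_{Nadir} = 292 − 4·20.4 − 2·19.9 = 170.6.
Profit = (170.6 − 89)·20.4 = 1664.64.

1664.64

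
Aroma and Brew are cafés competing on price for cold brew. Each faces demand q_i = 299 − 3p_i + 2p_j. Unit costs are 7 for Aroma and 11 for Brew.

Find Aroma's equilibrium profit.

Aroma's profit: π = (p_{Aroma} − 7)(299 − 3p_{Aroma} + 2p_{Brew}).
∂π/∂p_{Aroma} = 320 − 6p_{Aroma} + 2p_{Brew} = 0 ⇒ p_{Aroma} = 160/3 + (1/3)p_{Brew}.
Similarly p_{Brew} = 166/3 + (1/3)p_{Aroma}.
Plugging p_{Brew} into Aroma's best response: p_{Aroma} = 160/3 + (1/3)(166/3 + (1/3)p_{Aroma}) ⇒ (8/9)p_{Aroma} = 646/9, so p_{Aroma} = 80.75.
Then p_{Brew} = 166/3 + (1/3)·80.75 = 82.25.
q_{Aroma} = 299 − 3·80.75 + 2·82.25 = 221.25.
Profit = (80.75 − 7)·221.25 = 16317.1875.

16317.1875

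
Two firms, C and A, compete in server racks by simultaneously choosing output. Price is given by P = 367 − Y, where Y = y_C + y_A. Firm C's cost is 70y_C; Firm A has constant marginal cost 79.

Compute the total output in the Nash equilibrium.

195

Firm C's profit: π = y_C(367 − (y_C + y_A)) − 70y_C.
∂π/∂y_C = 297 − 2y_C − y_A = 0, so y_C = 148.5 − 0.5y_A.
By the same steps for A: y_A = 144 − 0.5y_C.
Solving the two reaction functions simultaneously: (1 − (−0.5)(−0.5))y_C = 148.5 − 0.5·144, so 0.75y_C = 76.5 and y_C = 102.
Then y_A = 144 − 0.5·102 = 93.
Total output: 102 + 93 = 195.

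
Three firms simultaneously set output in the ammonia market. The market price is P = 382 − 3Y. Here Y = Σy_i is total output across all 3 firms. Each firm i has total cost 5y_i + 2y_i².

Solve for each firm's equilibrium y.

A representative firm's profit is π_i = y_i(382 − 3Y) − 5y_i − 2y_i², with Y = y_i + Σ_{j≠i} y_j.
First-order condition: 377 − 10y_i − 3Σ_{j≠i} y_j = 0.
In a symmetric equilibrium every firm chooses the same y, so Σ_{j≠i} y_j = 2y. The condition becomes 377 − 16y = 0, giving y = 377/16 = 23.5625.

23.5625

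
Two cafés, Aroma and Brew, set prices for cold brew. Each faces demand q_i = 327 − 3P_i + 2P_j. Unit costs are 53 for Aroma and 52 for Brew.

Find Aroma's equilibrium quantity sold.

Aroma's profit: π = (P_{Aroma} − 53)(327 − 3P_{Aroma} + 2P_{Brew}).
∂π/∂P_{Aroma} = 486 − 6P_{Aroma} + 2P_{Brew} = 0 ⇒ P_{Aroma} = 81 + (1/3)P_{Brew}.
Similarly P_{Brew} = 80.5 + (1/3)P_{Aroma}.
Substituting the second reaction function into the first: P_{Aroma} = 81 + (1/3)(80.5 + (1/3)P_{Aroma}), which gives (8/9)P_{Aroma} = 647/6 ⇒ P_{Aroma} = 121.3125.
Then P_{Brew} = 80.5 + (1/3)·121.3125 = 120.9375.
q_{Aroma} = 327 − 3·121.3125 + 2·120.9375 = 204.9375.

204.9375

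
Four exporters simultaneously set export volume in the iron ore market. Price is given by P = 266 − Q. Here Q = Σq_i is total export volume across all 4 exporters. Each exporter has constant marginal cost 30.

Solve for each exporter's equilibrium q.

47.2

A representative exporter's profit is π_i = q_i(266 − Q) − 30q_i, with Q = q_i + Σ_{j≠i} q_j.
First-order condition: 236 − 2q_i − Σ_{j≠i} q_j = 0.
Imposing symmetry (q_j = q for all j) turns Σ_{j≠i} q_j into 3q, so 236 = 5q and q = 47.2.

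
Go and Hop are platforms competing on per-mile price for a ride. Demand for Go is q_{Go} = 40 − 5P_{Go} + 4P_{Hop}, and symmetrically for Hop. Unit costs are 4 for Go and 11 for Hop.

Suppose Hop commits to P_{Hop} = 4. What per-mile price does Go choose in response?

Go's profit: π = (P_{Go} − 4)(40 − 5P_{Go} + 4P_{Hop}).
∂π/∂P_{Go} = 60 − 10P_{Go} + 4P_{Hop} = 0 ⇒ P_{Go} = 6 + 0.4P_{Hop}.
At P_{Hop} = 4: P_{Go} = 6 + 0.4·4 = 7.6.

7.6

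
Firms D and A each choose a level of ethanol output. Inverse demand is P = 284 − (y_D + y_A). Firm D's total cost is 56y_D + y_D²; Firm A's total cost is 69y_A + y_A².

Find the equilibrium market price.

195.4

Firm D's profit: π = y_D(284 − (y_D + y_A)) − 56y_D − y_D².
∂π/∂y_D = 228 − 4y_D − y_A = 0, so y_D = 57 − 0.25y_A.
By the same steps for A: y_A = 53.75 − 0.25y_D.
Substituting the second reaction function into the first: y_D = 57 − 0.25(53.75 − 0.25y_D), which gives 0.9375y_D = 43.5625 ⇒ y_D = 697/15.
Then y_A = 53.75 − 0.25·(697/15) = 632/15.
Equilibrium price: P = 284 − 88.6 = 195.4.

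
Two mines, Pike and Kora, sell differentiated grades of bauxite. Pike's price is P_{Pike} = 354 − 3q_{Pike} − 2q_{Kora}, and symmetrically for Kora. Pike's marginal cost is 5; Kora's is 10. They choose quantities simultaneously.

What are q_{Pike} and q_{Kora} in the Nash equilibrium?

Mine Pike's profit: π = q_{Pike}(354 − 3q_{Pike} − 2q_{Kora}) − 5q_{Pike}.
∂π/∂q_{Pike} = 349 − 6q_{Pike} − 2q_{Kora} = 0 ⇒ q_{Pike} = 349/6 − (1/3)q_{Kora}.
Similarly q_{Kora} = 172/3 − (1/3)q_{Pike}.
Solving the two reaction functions simultaneously: (1 − (−1/3)(−1/3))q_{Pike} = 349/6 − (1/3)·(172/3), so (8/9)q_{Pike} = 703/18 and q_{Pike} = 43.9375.
Then q_{Kora} = 172/3 − (1/3)·43.9375 = 42.6875.

43.9375, 42.6875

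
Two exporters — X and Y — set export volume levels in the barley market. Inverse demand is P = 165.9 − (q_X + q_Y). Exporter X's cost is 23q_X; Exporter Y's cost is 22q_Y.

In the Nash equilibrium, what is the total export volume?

Exporter X's profit: π = q_X(165.9 − (q_X + q_Y)) − 23q_X.
∂π/∂q_X = 142.9 − 2q_X − q_Y = 0, so q_X = 71.45 − 0.5q_Y.
By the same steps for Y: q_Y = 71.95 − 0.5q_X.
Substituting the second reaction function into the first: q_X = 71.45 − 0.5(71.95 − 0.5q_X), which gives 0.75q_X = 35.475 ⇒ q_X = 47.3.
Then q_Y = 71.95 − 0.5·47.3 = 48.3.
Total export volume: 47.3 + 48.3 = 95.6.

95.6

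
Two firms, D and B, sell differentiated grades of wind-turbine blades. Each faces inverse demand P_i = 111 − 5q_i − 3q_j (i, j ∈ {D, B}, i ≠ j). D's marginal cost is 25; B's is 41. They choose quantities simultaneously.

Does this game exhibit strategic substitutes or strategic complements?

Firm D's profit: π = q_D(111 − 5q_D − 3q_B) − 25q_D.
∂π/∂q_D = 86 − 10q_D − 3q_B = 0 ⇒ q_D = 8.6 − 0.3q_B.
The best-response slope dq_D/dq_B = −0.3 < 0: the reaction function is downward-sloping, so the choices are strategic substitutes.

strategic substitutes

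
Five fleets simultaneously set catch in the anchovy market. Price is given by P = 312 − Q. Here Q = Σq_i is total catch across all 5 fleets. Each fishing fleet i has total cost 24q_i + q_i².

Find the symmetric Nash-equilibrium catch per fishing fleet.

36

A representative fishing fleet's profit is π_i = q_i(312 − Q) − 24q_i − q_i², with Q = q_i + Σ_{j≠i} q_j.
First-order condition: 288 − 4q_i − Σ_{j≠i} q_j = 0.
With identical fishing fleets, set every q_j = q: then 288 − 4q − 4q = 0, i.e. q = 288/8 = 36.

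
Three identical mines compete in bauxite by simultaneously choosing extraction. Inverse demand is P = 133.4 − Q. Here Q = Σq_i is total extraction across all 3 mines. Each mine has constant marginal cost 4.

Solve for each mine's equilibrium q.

32.35

A representative mine's profit is π_i = q_i(133.4 − Q) − 4q_i, with Q = q_i + Σ_{j≠i} q_j.
First-order condition: 129.4 − 2q_i − Σ_{j≠i} q_j = 0.
Imposing symmetry (q_j = q for all j) turns Σ_{j≠i} q_j into 2q, so 129.4 = 4q and q = 32.35.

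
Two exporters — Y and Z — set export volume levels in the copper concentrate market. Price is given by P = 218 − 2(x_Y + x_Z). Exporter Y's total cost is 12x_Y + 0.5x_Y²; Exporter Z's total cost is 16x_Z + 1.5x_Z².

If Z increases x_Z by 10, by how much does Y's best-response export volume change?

Exporter Y's profit: π = x_Y(218 − 2(x_Y + x_Z)) − 12x_Y − 0.5x_Y².
∂π/∂x_Y = 206 − 5x_Y − 2x_Z = 0, so x_Y = 41.2 − 0.4x_Z.
The reaction-function slope is −0.4, so a 10-unit rise in x_Z moves x_Y by −0.4 × 10 = −4. Y's best response falls — the actions are strategic substitutes.

-4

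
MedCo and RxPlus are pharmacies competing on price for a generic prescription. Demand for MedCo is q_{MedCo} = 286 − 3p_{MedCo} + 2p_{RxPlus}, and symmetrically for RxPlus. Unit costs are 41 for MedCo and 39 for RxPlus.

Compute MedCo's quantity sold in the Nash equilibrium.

MedCo's profit: π = (p_{MedCo} − 41)(286 − 3p_{MedCo} + 2p_{RxPlus}).
∂π/∂p_{MedCo} = 409 − 6p_{MedCo} + 2p_{RxPlus} = 0 ⇒ p_{MedCo} = 409/6 + (1/3)p_{RxPlus}.
Similarly p_{RxPlus} = 403/6 + (1/3)p_{MedCo}.
Substituting the second reaction function into the first: p_{MedCo} = 409/6 + (1/3)(403/6 + (1/3)p_{MedCo}), which gives (8/9)p_{MedCo} = 815/9 ⇒ p_{MedCo} = 101.875.
Then p_{RxPlus} = 403/6 + (1/3)·101.875 = 101.125.
q_{MedCo} = 286 − 3·101.875 + 2·101.125 = 182.625.

182.625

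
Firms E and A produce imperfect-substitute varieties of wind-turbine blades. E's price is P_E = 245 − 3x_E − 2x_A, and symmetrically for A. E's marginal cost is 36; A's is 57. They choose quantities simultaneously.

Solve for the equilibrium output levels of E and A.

Firm E's profit: π = x_E(245 − 3x_E − 2x_A) − 36x_E.
∂π/∂x_E = 209 − 6x_E − 2x_A = 0 ⇒ x_E = 209/6 − (1/3)x_A.
Similarly x_A = 94/3 − (1/3)x_E.
Plugging x_A into E's best response: x_E = 209/6 − (1/3)(94/3 − (1/3)x_E) ⇒ (8/9)x_E = 439/18, so x_E = 27.4375.
Then x_A = 94/3 − (1/3)·27.4375 = 22.1875.

27.4375, 22.1875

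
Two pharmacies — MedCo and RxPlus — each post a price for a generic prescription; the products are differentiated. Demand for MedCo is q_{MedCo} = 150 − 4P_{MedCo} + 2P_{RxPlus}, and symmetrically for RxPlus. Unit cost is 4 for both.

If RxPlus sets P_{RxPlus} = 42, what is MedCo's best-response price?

31.25

MedCo's profit: π = (P_{MedCo} − 4)(150 − 4P_{MedCo} + 2P_{RxPlus}).
∂π/∂P_{MedCo} = 166 − 8P_{MedCo} + 2P_{RxPlus} = 0 ⇒ P_{MedCo} = 20.75 + 0.25P_{RxPlus}.
At P_{RxPlus} = 42: P_{MedCo} = 20.75 + 0.25·42 = 31.25.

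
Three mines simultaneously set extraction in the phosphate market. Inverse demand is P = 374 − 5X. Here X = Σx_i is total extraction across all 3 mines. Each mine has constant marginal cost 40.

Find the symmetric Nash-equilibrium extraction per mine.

16.7

A representative mine's profit is π_i = x_i(374 − 5X) − 40x_i, with X = x_i + Σ_{j≠i} x_j.
First-order condition: 334 − 10x_i − 5Σ_{j≠i} x_j = 0.
In a symmetric equilibrium every mine chooses the same x, so Σ_{j≠i} x_j = 2x. The condition becomes 334 − 20x = 0, giving x = 334/20 = 16.7.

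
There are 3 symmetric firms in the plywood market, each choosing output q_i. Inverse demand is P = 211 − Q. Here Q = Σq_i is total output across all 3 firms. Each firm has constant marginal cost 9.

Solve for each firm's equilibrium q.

A representative firm's profit is π_i = q_i(211 − Q) − 9q_i, with Q = q_i + Σ_{j≠i} q_j.
First-order condition: 202 − 2q_i − Σ_{j≠i} q_j = 0.
With identical firms, set every q_j = q: then 202 − 2q − 2q = 0, i.e. q = 202/4 = 50.5.

50.5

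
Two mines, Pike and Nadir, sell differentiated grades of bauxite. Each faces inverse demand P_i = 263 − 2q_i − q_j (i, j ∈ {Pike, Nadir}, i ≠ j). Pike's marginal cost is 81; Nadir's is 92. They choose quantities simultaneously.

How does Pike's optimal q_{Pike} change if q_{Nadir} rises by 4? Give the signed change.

Mine Pike's profit: π = q_{Pike}(263 − 2q_{Pike} − q_{Nadir}) − 81q_{Pike}.
∂π/∂q_{Pike} = 182 − 4q_{Pike} − q_{Nadir} = 0 ⇒ q_{Pike} = 45.5 − 0.25q_{Nadir}.
The reaction-function slope is −0.25, so a 4-unit rise in q_{Nadir} moves q_{Pike} by −0.25 × 4 = −1. Pike's best response falls — the actions are strategic substitutes.

-1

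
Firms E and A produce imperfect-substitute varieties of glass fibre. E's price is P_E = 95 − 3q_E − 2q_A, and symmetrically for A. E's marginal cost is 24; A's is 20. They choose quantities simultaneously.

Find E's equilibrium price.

49.875

Firm E's profit: π = q_E(95 − 3q_E − 2q_A) − 24q_E.
∂π/∂q_E = 71 − 6q_E − 2q_A = 0 ⇒ q_E = 71/6 − (1/3)q_A.
Similarly q_A = 12.5 − (1/3)q_E.
Solving the two reaction functions simultaneously: (1 − (−1/3)(−1/3))q_E = 71/6 − (1/3)·12.5, so (8/9)q_E = 23/3 and q_E = 8.625.
Then q_A = 12.5 − (1/3)·8.625 = 9.625.
P_E = 95 − 3·8.625 − 2·9.625 = 49.875.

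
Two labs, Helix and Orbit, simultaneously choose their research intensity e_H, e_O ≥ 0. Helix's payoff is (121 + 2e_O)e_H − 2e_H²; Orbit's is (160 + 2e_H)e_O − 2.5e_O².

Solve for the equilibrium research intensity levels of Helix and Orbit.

Expanding Helix's payoff: 121e_H + 2e_Oe_H − 2e_H².
∂π/∂e_H = 121 + 2e_O − 4e_H = 0, so e_H = 30.25 + 0.5e_O.
Likewise for Orbit: e_O = 32 + 0.4e_H.
Plugging e_O into Helix's best response: e_H = 30.25 + 0.5(32 + 0.4e_H) ⇒ 0.8e_H = 46.25, so e_H = 57.8125.
Then e_O = 32 + 0.4·57.8125 = 55.125.

57.8125, 55.125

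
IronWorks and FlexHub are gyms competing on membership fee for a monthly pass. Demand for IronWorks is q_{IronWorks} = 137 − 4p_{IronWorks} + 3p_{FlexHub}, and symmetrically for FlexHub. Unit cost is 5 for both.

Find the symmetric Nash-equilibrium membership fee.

31.4

IronWorks's profit: π = (p_{IronWorks} − 5)(137 − 4p_{IronWorks} + 3p_{FlexHub}).
∂π/∂p_{IronWorks} = 157 − 8p_{IronWorks} + 3p_{FlexHub} = 0 ⇒ p_{IronWorks} = 19.625 + 0.375p_{FlexHub}.
Setting p_{IronWorks} = p_{FlexHub} in the reaction function: p_{IronWorks} = 19.625 + 0.375p_{IronWorks}, so p_{IronWorks} = 19.625 / 0.625 = 31.4.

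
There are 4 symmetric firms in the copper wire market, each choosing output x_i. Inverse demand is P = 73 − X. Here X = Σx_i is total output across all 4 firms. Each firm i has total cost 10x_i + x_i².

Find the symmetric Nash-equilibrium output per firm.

9

A representative firm's profit is π_i = x_i(73 − X) − 10x_i − x_i², with X = x_i + Σ_{j≠i} x_j.
First-order condition: 63 − 4x_i − Σ_{j≠i} x_j = 0.
With identical firms, set every x_j = x: then 63 − 4x − 3x = 0, i.e. x = 63/7 = 9.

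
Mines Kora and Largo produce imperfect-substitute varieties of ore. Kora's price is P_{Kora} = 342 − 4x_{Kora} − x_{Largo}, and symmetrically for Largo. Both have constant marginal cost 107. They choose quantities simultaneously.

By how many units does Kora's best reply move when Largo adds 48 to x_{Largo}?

-6

Mine Kora's profit: π = x_{Kora}(342 − 4x_{Kora} − x_{Largo}) − 107x_{Kora}.
∂π/∂x_{Kora} = 235 − 8x_{Kora} − x_{Largo} = 0 ⇒ x_{Kora} = 29.375 − 0.125x_{Largo}.
The reaction-function slope is −0.125, so a 48-unit rise in x_{Largo} moves x_{Kora} by −0.125 × 48 = −6. Kora's best response falls — the actions are strategic substitutes.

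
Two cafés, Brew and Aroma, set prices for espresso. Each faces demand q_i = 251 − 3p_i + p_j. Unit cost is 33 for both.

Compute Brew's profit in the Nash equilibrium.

Brew's profit: π = (p_{Brew} − 33)(251 − 3p_{Brew} + p_{Aroma}).
∂π/∂p_{Brew} = 350 − 6p_{Brew} + p_{Aroma} = 0 ⇒ p_{Brew} = 175/3 + (1/6)p_{Aroma}.
Setting p_{Brew} = p_{Aroma} in the reaction function: p_{Brew} = 175/3 + (1/6)p_{Brew}, so p_{Brew} = (175/3) / (5/6) = 70.
q_{Brew} = 251 − 3·70 + 70 = 111.
Profit = (70 − 33)·111 = 4107.

4107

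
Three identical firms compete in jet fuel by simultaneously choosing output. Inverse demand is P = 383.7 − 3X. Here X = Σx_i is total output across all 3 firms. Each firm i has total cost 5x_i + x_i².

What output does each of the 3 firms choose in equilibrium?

27.05

A representative firm's profit is π_i = x_i(383.7 − 3X) − 5x_i − x_i², with X = x_i + Σ_{j≠i} x_j.
First-order condition: 378.7 − 8x_i − 3Σ_{j≠i} x_j = 0.
With identical firms, set every x_j = x: then 378.7 − 8x − 6x = 0, i.e. x = 378.7/14 = 27.05.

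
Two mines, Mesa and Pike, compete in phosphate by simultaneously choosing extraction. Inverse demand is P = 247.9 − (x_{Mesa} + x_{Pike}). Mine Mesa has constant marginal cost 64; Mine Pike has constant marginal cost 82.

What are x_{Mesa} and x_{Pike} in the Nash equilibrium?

Mine Mesa's profit: π = x_{Mesa}(247.9 − (x_{Mesa} + x_{Pike})) − 64x_{Mesa}.
∂π/∂x_{Mesa} = 183.9 − 2x_{Mesa} − x_{Pike} = 0, so x_{Mesa} = 91.95 − 0.5x_{Pike}.
By the same steps for Pike: x_{Pike} = 82.95 − 0.5x_{Mesa}.
Substituting the second reaction function into the first: x_{Mesa} = 91.95 − 0.5(82.95 − 0.5x_{Mesa}), which gives 0.75x_{Mesa} = 50.475 ⇒ x_{Mesa} = 67.3.
Then x_{Pike} = 82.95 − 0.5·67.3 = 49.3.

67.3, 49.3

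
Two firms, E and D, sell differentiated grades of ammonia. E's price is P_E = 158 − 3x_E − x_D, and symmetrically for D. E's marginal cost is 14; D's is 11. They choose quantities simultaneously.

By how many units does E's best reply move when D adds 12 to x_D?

Firm E's profit: π = x_E(158 − 3x_E − x_D) − 14x_E.
∂π/∂x_E = 144 − 6x_E − x_D = 0 ⇒ x_E = 24 − (1/6)x_D.
The reaction-function slope is −1/6, so a 12-unit rise in x_D moves x_E by −1/6 × 12 = −2. E's best response falls — the actions are strategic substitutes.

-2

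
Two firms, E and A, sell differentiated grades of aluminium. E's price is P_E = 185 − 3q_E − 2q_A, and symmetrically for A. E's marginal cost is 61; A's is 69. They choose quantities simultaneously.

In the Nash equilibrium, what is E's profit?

768

Firm E's profit: π = q_E(185 − 3q_E − 2q_A) − 61q_E.
∂π/∂q_E = 124 − 6q_E − 2q_A = 0 ⇒ q_E = 62/3 − (1/3)q_A.
Similarly q_A = 58/3 − (1/3)q_E.
Plugging q_A into E's best response: q_E = 62/3 − (1/3)(58/3 − (1/3)q_E) ⇒ (8/9)q_E = 128/9, so q_E = 16.
Then q_A = 58/3 − (1/3)·16 = 14.
P_E = 185 − 3·16 − 2·14 = 109.
Profit = (109 − 61)·16 = 768.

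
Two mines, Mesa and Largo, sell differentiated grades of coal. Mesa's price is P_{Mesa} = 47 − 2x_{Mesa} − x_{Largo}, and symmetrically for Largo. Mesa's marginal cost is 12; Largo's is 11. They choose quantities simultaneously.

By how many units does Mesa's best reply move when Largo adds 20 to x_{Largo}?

Mine Mesa's profit: π = x_{Mesa}(47 − 2x_{Mesa} − x_{Largo}) − 12x_{Mesa}.
∂π/∂x_{Mesa} = 35 − 4x_{Mesa} − x_{Largo} = 0 ⇒ x_{Mesa} = 8.75 − 0.25x_{Largo}.
The reaction-function slope is −0.25, so a 20-unit rise in x_{Largo} moves x_{Mesa} by −0.25 × 20 = −5. Mesa's best response falls — the actions are strategic substitutes.

-5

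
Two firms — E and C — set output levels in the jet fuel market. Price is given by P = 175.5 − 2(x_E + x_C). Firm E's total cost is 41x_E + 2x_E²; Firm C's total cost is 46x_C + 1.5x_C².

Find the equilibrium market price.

Firm E's profit: π = x_E(175.5 − 2(x_E + x_C)) − 41x_E − 2x_E².
∂π/∂x_E = 134.5 − 8x_E − 2x_C = 0, so x_E = 16.8125 − 0.25x_C.
For C: ∂π/∂x_C = 129.5 − 7x_C − 2x_E = 0 ⇒ x_C = 18.5 − (2/7)x_E.
Solving the two reaction functions simultaneously: (1 − (−0.25)(−2/7))x_E = 16.8125 − 0.25·18.5, so (13/14)x_E = 12.1875 and x_E = 13.125.
Then x_C = 18.5 − (2/7)·13.125 = 14.75.
Equilibrium price: P = 175.5 − 2·27.875 = 119.75.

119.75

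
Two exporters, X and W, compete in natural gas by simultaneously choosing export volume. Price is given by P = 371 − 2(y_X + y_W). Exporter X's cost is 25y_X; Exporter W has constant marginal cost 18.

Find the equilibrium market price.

138

Exporter X's profit: π = y_X(371 − 2(y_X + y_W)) − 25y_X.
∂π/∂y_X = 346 − 4y_X − 2y_W = 0, so y_X = 86.5 − 0.5y_W.
By the same steps for W: y_W = 88.25 − 0.5y_X.
Plugging y_W into X's best response: y_X = 86.5 − 0.5(88.25 − 0.5y_X) ⇒ 0.75y_X = 42.375, so y_X = 56.5.
Then y_W = 88.25 − 0.5·56.5 = 60.
Equilibrium price: P = 371 − 2·116.5 = 138.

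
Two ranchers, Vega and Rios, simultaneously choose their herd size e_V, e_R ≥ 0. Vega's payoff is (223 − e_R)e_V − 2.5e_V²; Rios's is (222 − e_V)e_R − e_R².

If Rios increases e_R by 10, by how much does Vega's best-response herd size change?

Expanding Vega's payoff: 223e_V − e_Re_V − 2.5e_V².
∂π/∂e_V = 223 − e_R − 5e_V = 0, so e_V = 44.6 − 0.2e_R.
The reaction-function slope is −0.2, so a 10-unit rise in e_R moves e_V by −0.2 × 10 = −2. Vega's best response falls — the actions are strategic substitutes.

-2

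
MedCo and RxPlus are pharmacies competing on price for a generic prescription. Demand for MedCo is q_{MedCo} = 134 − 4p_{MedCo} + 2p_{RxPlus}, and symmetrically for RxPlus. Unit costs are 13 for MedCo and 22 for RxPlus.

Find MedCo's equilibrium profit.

MedCo's profit: π = (p_{MedCo} − 13)(134 − 4p_{MedCo} + 2p_{RxPlus}).
∂π/∂p_{MedCo} = 186 − 8p_{MedCo} + 2p_{RxPlus} = 0 ⇒ p_{MedCo} = 23.25 + 0.25p_{RxPlus}.
Similarly p_{RxPlus} = 27.75 + 0.25p_{MedCo}.
Substituting the second reaction function into the first: p_{MedCo} = 23.25 + 0.25(27.75 + 0.25p_{MedCo}), which gives 0.9375p_{MedCo} = 30.1875 ⇒ p_{MedCo} = 32.2.
Then p_{RxPlus} = 27.75 + 0.25·32.2 = 35.8.
q_{MedCo} = 134 − 4·32.2 + 2·35.8 = 76.8.
Profit = (32.2 − 13)·76.8 = 1474.56.

1474.56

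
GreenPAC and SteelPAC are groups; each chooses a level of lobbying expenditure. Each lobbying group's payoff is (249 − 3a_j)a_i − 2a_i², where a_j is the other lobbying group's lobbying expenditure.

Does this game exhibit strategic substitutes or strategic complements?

GreenPAC's payoff is (249 − 3a_S)a_G − 2a_G².
∂π/∂a_G = 249 − 3a_S − 4a_G = 0, so a_G = 62.25 − 0.75a_S.
The best-response slope da_G/da_S = −0.75 < 0: the reaction function is downward-sloping, so the choices are strategic substitutes.

strategic substitutes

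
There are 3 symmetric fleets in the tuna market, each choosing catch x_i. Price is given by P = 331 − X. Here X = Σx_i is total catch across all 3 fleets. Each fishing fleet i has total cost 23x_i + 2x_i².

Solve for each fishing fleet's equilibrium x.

38.5

A representative fishing fleet's profit is π_i = x_i(331 − X) − 23x_i − 2x_i², with X = x_i + Σ_{j≠i} x_j.
First-order condition: 308 − 6x_i − Σ_{j≠i} x_j = 0.
Imposing symmetry (x_j = x for all j) turns Σ_{j≠i} x_j into 2x, so 308 = 8x and x = 38.5.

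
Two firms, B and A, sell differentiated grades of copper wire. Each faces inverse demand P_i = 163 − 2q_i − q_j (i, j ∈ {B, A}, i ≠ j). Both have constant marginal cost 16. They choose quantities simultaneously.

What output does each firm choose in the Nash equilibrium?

Firm B's profit: π = q_B(163 − 2q_B − q_A) − 16q_B.
∂π/∂q_B = 147 − 4q_B − q_A = 0 ⇒ q_B = 36.75 − 0.25q_A.
Setting q_B = q_A in the reaction function: q_B = 36.75 − 0.25q_B, so q_B = 36.75 / 1.25 = 29.4.

29.4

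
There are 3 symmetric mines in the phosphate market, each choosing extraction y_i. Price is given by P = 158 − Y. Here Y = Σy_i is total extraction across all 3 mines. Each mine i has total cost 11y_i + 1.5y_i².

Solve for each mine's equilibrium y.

21

A representative mine's profit is π_i = y_i(158 − Y) − 11y_i − 1.5y_i², with Y = y_i + Σ_{j≠i} y_j.
First-order condition: 147 − 5y_i − Σ_{j≠i} y_j = 0.
With identical mines, set every y_j = y: then 147 − 5y − 2y = 0, i.e. y = 147/7 = 21.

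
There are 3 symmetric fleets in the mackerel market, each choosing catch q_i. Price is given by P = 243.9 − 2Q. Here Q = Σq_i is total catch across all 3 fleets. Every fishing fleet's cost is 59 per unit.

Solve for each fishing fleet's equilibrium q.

23.1125

A representative fishing fleet's profit is π_i = q_i(243.9 − 2Q) − 59q_i, with Q = q_i + Σ_{j≠i} q_j.
First-order condition: 184.9 − 4q_i − 2Σ_{j≠i} q_j = 0.
In a symmetric equilibrium every fishing fleet chooses the same q, so Σ_{j≠i} q_j = 2q. The condition becomes 184.9 − 8q = 0, giving q = 184.9/8 = 23.1125.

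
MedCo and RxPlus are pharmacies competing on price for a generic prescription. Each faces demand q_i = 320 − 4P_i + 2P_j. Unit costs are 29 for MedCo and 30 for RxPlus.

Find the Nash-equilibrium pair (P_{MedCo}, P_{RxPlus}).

72.8, 73.2

MedCo's profit: π = (P_{MedCo} − 29)(320 − 4P_{MedCo} + 2P_{RxPlus}).
∂π/∂P_{MedCo} = 436 − 8P_{MedCo} + 2P_{RxPlus} = 0 ⇒ P_{MedCo} = 54.5 + 0.25P_{RxPlus}.
Similarly P_{RxPlus} = 55 + 0.25P_{MedCo}.
Plugging P_{RxPlus} into MedCo's best response: P_{MedCo} = 54.5 + 0.25(55 + 0.25P_{MedCo}) ⇒ 0.9375P_{MedCo} = 68.25, so P_{MedCo} = 72.8.
Then P_{RxPlus} = 55 + 0.25·72.8 = 73.2.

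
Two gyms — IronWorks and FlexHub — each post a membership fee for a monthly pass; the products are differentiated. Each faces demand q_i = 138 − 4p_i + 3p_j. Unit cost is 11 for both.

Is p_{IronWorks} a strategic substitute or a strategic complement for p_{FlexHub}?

strategic complements

IronWorks's profit: π = (p_{IronWorks} − 11)(138 − 4p_{IronWorks} + 3p_{FlexHub}).
∂π/∂p_{IronWorks} = 182 − 8p_{IronWorks} + 3p_{FlexHub} = 0 ⇒ p_{IronWorks} = 22.75 + 0.375p_{FlexHub}.
The best-response slope dp_{IronWorks}/dp_{FlexHub} = 0.375 > 0: the reaction function is upward-sloping, so the choices are strategic complements.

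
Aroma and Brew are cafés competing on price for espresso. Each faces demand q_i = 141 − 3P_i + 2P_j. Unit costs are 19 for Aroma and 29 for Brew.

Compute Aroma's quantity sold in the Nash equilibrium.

Aroma's profit: π = (P_{Aroma} − 19)(141 − 3P_{Aroma} + 2P_{Brew}).
∂π/∂P_{Aroma} = 198 − 6P_{Aroma} + 2P_{Brew} = 0 ⇒ P_{Aroma} = 33 + (1/3)P_{Brew}.
Similarly P_{Brew} = 38 + (1/3)P_{Aroma}.
Solving the two reaction functions simultaneously: (1 − (1/3)(1/3))P_{Aroma} = 33 + (1/3)·38, so (8/9)P_{Aroma} = 137/3 and P_{Aroma} = 51.375.
Then P_{Brew} = 38 + (1/3)·51.375 = 55.125.
q_{Aroma} = 141 − 3·51.375 + 2·55.125 = 97.125.

97.125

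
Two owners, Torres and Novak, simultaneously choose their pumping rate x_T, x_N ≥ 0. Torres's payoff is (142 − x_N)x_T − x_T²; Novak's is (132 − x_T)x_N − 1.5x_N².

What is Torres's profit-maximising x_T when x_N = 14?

64

Expanding Torres's payoff: 142x_T − x_Nx_T − x_T².
∂π/∂x_T = 142 − x_N − 2x_T = 0, so x_T = 71 − 0.5x_N.
At x_N = 14: x_T = 71 − 0.5·14 = 64.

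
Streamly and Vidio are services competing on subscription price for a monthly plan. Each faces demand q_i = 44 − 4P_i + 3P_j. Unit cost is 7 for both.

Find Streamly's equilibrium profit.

Streamly's profit: π = (P_{Streamly} − 7)(44 − 4P_{Streamly} + 3P_{Vidio}).
∂π/∂P_{Streamly} = 72 − 8P_{Streamly} + 3P_{Vidio} = 0 ⇒ P_{Streamly} = 9 + 0.375P_{Vidio}.
By symmetry P_{Vidio} = P_{Streamly}; substituting into the reaction function, 0.625P_{Streamly} = 9 and P_{Streamly} = 14.4.
q_{Streamly} = 44 − 4·14.4 + 3·14.4 = 29.6.
Profit = (14.4 − 7)·29.6 = 219.04.

219.04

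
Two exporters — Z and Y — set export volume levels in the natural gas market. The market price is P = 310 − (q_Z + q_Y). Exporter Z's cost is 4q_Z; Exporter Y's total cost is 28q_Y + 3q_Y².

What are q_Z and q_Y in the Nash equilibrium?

144.4, 17.2

Exporter Z's profit: π = q_Z(310 − (q_Z + q_Y)) − 4q_Z.
∂π/∂q_Z = 306 − 2q_Z − q_Y = 0, so q_Z = 153 − 0.5q_Y.
For Y: ∂π/∂q_Y = 282 − 8q_Y − q_Z = 0 ⇒ q_Y = 35.25 − 0.125q_Z.
Substituting the second reaction function into the first: q_Z = 153 − 0.5(35.25 − 0.125q_Z), which gives 0.9375q_Z = 135.375 ⇒ q_Z = 144.4.
Then q_Y = 35.25 − 0.125·144.4 = 17.2.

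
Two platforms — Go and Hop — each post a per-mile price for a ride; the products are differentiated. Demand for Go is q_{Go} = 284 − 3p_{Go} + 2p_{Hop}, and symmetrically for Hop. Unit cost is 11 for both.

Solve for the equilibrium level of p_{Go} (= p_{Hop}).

Go's profit: π = (p_{Go} − 11)(284 − 3p_{Go} + 2p_{Hop}).
∂π/∂p_{Go} = 317 − 6p_{Go} + 2p_{Hop} = 0 ⇒ p_{Go} = 317/6 + (1/3)p_{Hop}.
Setting p_{Go} = p_{Hop} in the reaction function: p_{Go} = 317/6 + (1/3)p_{Go}, so p_{Go} = (317/6) / (2/3) = 79.25.

79.25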